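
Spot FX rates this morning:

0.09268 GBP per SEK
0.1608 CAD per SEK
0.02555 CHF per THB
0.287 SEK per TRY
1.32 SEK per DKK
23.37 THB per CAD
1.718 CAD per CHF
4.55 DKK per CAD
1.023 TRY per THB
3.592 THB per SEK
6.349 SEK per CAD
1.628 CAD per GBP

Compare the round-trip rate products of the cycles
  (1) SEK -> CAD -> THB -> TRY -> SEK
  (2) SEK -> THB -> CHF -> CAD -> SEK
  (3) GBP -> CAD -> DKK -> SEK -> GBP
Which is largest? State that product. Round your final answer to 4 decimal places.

(1) 0.1608 × 23.37 × 1.023 × 0.287 = 1.10332
(2) 3.592 × 0.02555 × 1.718 × 6.349 = 1.00105
(3) 1.628 × 4.55 × 1.32 × 0.09268 = 0.90620
Highest is cycle (1) at 1.1033 (>1, arbitrage).

1.1033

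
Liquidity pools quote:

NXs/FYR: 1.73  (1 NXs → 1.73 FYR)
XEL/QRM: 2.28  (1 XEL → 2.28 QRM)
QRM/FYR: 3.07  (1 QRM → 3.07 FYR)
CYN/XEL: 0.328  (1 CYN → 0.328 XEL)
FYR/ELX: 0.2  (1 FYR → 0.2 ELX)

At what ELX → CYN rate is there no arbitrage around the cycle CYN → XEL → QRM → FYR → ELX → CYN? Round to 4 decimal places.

Known legs of the cycle: 0.328 × 2.28 × 3.07 × 0.2 = 0.45917376
For no arbitrage the full-cycle product must be 1, so the missing rate is 1 / 0.45917376 ≈ 2.177825.

2.1778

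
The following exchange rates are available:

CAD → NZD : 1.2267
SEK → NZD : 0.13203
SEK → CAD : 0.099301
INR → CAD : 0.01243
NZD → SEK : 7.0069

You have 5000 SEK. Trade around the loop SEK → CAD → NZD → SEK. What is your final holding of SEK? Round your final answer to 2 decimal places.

5000 SEK × 0.099301 = 496.505 CAD
496.505 CAD × 1.2267 = 609.0626835 NZD
609.0626835 NZD × 7.0069 = 4267.64131701615 SEK

4267.64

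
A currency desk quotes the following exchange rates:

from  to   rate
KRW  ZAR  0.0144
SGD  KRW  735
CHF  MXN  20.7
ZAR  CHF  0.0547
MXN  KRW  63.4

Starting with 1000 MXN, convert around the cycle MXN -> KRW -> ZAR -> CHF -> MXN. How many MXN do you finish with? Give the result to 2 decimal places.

1000 MXN × 63.4 = 63400 KRW
63400 KRW × 0.0144 = 912.96 ZAR
912.96 ZAR × 0.0547 = 49.938912 CHF
49.938912 CHF × 20.7 = 1033.7354784 MXN

1033.74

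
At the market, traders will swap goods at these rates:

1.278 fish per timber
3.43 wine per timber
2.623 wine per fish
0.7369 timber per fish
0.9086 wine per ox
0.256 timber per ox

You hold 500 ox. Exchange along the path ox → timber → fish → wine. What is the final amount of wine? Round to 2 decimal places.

429.08

500 ox × 0.256 = 128 timber
128 timber × 1.278 = 163.584 fish
163.584 fish × 2.623 = 429.080832 wine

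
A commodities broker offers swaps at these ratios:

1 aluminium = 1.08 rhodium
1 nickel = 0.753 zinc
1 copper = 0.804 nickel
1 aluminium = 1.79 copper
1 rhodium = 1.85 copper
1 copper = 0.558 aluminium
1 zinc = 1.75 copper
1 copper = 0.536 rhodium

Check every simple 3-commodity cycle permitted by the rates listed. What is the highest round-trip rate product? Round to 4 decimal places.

copper→aluminium→rhodium→copper: 0.558 × 1.08 × 1.85 = 1.11488
zinc→copper→nickel→zinc: 1.75 × 0.804 × 0.753 = 1.05947
Maximum is copper→aluminium→rhodium→copper at 1.1149; arbitrage exists.

1.1149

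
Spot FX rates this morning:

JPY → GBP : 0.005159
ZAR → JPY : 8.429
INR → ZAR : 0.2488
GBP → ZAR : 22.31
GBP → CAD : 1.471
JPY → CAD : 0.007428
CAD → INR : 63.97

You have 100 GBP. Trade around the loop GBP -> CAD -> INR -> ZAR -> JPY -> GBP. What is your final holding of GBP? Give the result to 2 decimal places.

100 GBP × 1.471 = 147.1 CAD
147.1 CAD × 63.97 = 9409.987 INR
9409.987 INR × 0.2488 = 2341.2047656 ZAR
2341.2047656 ZAR × 8.429 = 19734.0149692424 JPY
19734.0149692424 JPY × 0.005159 = 101.8077832263215416 GBP

101.81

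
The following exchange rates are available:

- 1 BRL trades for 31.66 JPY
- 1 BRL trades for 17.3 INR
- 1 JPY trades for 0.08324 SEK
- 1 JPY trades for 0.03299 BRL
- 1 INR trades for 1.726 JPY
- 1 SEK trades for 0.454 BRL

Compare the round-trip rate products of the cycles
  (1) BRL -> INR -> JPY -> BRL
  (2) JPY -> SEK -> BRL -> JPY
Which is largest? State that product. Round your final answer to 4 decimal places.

(1) 17.3 × 1.726 × 0.03299 = 0.98507
(2) 0.08324 × 0.454 × 31.66 = 1.19646
Highest is cycle (2) at 1.1965 (>1, arbitrage).

1.1965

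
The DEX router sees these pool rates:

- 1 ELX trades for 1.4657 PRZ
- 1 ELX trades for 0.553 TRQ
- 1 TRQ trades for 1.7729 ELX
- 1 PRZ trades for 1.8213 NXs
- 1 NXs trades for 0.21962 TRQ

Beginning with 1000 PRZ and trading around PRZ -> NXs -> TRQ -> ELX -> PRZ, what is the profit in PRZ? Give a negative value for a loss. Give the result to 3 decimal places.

39.400

1000 PRZ × 1.8213 = 1821.3 NXs
1821.3 NXs × 0.21962 = 399.993906 TRQ
399.993906 TRQ × 1.7729 = 709.1491959474 ELX
709.1491959474 ELX × 1.4657 = 1039.39997650010418 PRZ
Net change: 1039.39997650010418 − 1000 = 39.39997650010418 PRZ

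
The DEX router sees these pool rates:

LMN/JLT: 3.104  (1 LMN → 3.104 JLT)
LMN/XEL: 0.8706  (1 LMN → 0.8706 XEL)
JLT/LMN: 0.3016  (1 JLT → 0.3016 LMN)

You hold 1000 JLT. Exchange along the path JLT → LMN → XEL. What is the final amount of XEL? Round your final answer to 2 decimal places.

1000 JLT × 0.3016 = 301.6 LMN
301.6 LMN × 0.8706 = 262.57296 XEL

262.57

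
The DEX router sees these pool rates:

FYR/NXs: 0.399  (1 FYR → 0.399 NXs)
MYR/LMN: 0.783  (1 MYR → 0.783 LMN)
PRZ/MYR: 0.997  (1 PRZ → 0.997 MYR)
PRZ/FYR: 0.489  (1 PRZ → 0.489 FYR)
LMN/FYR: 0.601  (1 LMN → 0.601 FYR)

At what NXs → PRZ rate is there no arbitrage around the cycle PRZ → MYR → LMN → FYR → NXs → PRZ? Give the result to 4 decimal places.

Known legs of the cycle: 0.997 × 0.783 × 0.601 × 0.399 = 0.187199329149
For no arbitrage the full-cycle product must be 1, so the missing rate is 1 / 0.187199329149 ≈ 5.341899.

5.3419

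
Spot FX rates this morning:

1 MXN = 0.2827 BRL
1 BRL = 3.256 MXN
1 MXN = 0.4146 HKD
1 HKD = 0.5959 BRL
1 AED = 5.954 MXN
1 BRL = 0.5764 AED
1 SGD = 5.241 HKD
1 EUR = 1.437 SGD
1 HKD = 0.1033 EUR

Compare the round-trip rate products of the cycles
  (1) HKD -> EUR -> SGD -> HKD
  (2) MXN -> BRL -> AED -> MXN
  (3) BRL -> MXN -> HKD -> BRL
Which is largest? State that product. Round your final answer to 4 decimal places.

0.9702

(1) 0.1033 × 1.437 × 5.241 = 0.77799
(2) 0.2827 × 0.5764 × 5.954 = 0.97019
(3) 3.256 × 0.4146 × 0.5959 = 0.80443
Highest is cycle (2) at 0.9702 (≤1, no arbitrage).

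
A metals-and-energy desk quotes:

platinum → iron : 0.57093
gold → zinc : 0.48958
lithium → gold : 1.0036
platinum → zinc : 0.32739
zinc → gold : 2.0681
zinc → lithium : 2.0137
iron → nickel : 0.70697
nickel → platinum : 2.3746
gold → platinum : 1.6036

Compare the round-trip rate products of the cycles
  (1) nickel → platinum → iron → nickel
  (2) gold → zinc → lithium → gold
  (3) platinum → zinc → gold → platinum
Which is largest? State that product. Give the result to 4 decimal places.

(1) 2.3746 × 0.57093 × 0.70697 = 0.95846
(2) 0.48958 × 2.0137 × 1.0036 = 0.98942
(3) 0.32739 × 2.0681 × 1.6036 = 1.08576
Highest is cycle (3) at 1.0858 (>1, arbitrage).

1.0858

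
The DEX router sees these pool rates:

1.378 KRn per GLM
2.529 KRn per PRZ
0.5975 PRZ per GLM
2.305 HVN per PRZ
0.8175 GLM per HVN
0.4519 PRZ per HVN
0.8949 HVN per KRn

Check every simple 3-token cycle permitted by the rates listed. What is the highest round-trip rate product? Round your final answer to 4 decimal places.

GLM→PRZ→HVN→GLM: 0.5975 × 2.305 × 0.8175 = 1.12589
HVN→PRZ→KRn→HVN: 0.4519 × 2.529 × 0.8949 = 1.02274
GLM→KRn→HVN→GLM: 1.378 × 0.8949 × 0.8175 = 1.00812
Maximum is GLM→PRZ→HVN→GLM at 1.1259; arbitrage exists.

1.1259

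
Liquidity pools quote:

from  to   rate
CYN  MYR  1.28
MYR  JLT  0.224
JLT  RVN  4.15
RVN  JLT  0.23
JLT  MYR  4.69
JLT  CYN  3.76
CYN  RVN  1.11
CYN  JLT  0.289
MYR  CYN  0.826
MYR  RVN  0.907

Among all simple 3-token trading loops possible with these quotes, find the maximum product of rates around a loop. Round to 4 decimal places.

1.1196

CYN→JLT→MYR→CYN: 0.289 × 4.69 × 0.826 = 1.11957
CYN→MYR→JLT→CYN: 1.28 × 0.224 × 3.76 = 1.07807
RVN→JLT→MYR→RVN: 0.23 × 4.69 × 0.907 = 0.97838
CYN→RVN→JLT→CYN: 1.11 × 0.23 × 3.76 = 0.95993
Maximum is CYN→JLT→MYR→CYN at 1.1196; arbitrage exists.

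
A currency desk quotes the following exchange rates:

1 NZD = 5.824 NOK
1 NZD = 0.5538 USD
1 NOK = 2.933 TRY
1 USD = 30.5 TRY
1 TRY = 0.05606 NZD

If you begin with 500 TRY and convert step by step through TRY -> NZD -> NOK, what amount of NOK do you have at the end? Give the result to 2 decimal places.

163.25

500 TRY × 0.05606 = 28.03 NZD
28.03 NZD × 5.824 = 163.24672 NOK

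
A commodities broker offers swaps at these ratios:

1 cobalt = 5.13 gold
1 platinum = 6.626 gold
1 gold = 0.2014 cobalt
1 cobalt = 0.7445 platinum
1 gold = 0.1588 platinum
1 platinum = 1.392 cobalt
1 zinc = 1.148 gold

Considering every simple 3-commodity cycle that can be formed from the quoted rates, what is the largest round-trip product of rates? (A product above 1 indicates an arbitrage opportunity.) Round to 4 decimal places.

platinum→cobalt→gold→platinum: 1.392 × 5.13 × 0.1588 = 1.13398
platinum→gold→cobalt→platinum: 6.626 × 0.2014 × 0.7445 = 0.99352
Maximum is platinum→cobalt→gold→platinum at 1.1340; arbitrage exists.

1.1340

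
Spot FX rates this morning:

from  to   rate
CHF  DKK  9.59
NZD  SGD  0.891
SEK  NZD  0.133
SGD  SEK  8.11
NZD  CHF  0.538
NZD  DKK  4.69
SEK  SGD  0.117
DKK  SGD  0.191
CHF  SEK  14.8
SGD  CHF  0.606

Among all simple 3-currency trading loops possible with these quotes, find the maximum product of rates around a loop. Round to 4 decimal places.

1.1100

DKK→SGD→CHF→DKK: 0.191 × 0.606 × 9.59 = 1.11000
NZD→CHF→SEK→NZD: 0.538 × 14.8 × 0.133 = 1.05900
SEK→SGD→CHF→SEK: 0.117 × 0.606 × 14.8 = 1.04935
NZD→SGD→SEK→NZD: 0.891 × 8.11 × 0.133 = 0.96106
Maximum is DKK→SGD→CHF→DKK at 1.1100; arbitrage exists.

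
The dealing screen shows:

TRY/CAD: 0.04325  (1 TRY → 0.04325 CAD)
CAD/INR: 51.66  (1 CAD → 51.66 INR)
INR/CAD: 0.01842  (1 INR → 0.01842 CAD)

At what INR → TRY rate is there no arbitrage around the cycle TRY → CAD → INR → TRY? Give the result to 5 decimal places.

Known legs of the cycle: 0.04325 × 51.66 = 2.234295
For no arbitrage the full-cycle product must be 1, so the missing rate is 1 / 2.234295 ≈ 0.4475685.

0.44757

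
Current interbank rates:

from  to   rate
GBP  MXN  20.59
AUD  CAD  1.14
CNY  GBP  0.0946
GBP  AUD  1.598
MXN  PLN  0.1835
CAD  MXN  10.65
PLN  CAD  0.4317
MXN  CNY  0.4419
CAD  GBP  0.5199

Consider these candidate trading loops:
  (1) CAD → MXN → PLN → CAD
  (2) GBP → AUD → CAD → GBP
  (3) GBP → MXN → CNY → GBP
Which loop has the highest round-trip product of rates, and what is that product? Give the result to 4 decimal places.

(1) 10.65 × 0.1835 × 0.4317 = 0.84366
(2) 1.598 × 1.14 × 0.5199 = 0.94711
(3) 20.59 × 0.4419 × 0.0946 = 0.86074
Highest is cycle (2) at 0.9471 (≤1, no arbitrage).

0.9471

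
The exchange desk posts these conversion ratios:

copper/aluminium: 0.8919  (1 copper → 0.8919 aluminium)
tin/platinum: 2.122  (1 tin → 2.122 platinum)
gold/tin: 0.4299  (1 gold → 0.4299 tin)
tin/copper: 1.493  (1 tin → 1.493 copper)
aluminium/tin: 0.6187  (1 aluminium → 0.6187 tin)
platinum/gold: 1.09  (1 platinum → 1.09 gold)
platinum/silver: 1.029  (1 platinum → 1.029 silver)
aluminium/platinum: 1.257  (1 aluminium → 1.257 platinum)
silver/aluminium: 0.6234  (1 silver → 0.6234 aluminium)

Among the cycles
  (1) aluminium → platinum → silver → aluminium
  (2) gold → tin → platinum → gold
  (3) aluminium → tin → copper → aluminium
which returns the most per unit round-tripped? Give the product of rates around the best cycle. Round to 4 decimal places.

(1) 1.257 × 1.029 × 0.6234 = 0.80634
(2) 0.4299 × 2.122 × 1.09 = 0.99435
(3) 0.6187 × 1.493 × 0.8919 = 0.82387
Highest is cycle (2) at 0.9944 (≤1, no arbitrage).

0.9944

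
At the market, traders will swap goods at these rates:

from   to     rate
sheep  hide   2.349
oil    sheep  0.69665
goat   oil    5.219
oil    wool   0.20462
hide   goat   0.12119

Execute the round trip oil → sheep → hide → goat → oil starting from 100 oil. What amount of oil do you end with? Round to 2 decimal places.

103.50

100 oil × 0.69665 = 69.665 sheep
69.665 sheep × 2.349 = 163.643085 hide
163.643085 hide × 0.12119 = 19.83190547115 goat
19.83190547115 goat × 5.219 = 103.50271465393185 oil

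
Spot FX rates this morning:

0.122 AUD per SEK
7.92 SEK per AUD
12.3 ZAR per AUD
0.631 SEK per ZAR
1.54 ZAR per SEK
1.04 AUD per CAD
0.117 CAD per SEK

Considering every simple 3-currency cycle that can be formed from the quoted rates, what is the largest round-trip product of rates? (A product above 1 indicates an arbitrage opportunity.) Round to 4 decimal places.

AUD→SEK→CAD→AUD: 7.92 × 0.117 × 1.04 = 0.96371
AUD→ZAR→SEK→AUD: 12.3 × 0.631 × 0.122 = 0.94688
Maximum is AUD→SEK→CAD→AUD at 0.9637; no arbitrage — every cycle loses value.

0.9637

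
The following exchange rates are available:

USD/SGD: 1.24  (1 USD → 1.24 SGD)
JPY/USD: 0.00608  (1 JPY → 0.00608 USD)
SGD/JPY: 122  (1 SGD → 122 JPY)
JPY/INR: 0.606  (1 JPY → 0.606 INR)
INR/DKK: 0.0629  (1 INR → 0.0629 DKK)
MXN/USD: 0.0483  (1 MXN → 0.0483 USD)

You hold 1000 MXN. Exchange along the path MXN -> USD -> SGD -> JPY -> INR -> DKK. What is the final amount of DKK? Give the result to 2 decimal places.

278.52

1000 MXN × 0.0483 = 48.3 USD
48.3 USD × 1.24 = 59.892 SGD
59.892 SGD × 122 = 7306.824 JPY
7306.824 JPY × 0.606 = 4427.935344 INR
4427.935344 INR × 0.0629 = 278.5171331376 DKK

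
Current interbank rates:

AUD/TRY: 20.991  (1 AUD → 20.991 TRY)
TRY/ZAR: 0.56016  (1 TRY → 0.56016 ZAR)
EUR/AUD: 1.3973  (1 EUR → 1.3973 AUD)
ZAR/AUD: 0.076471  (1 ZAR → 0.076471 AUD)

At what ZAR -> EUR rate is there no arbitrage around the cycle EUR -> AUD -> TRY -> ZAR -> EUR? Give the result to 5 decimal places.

0.06086

Known legs of the cycle: 1.3973 × 20.991 × 0.56016 = 16.429898523888
For no arbitrage the full-cycle product must be 1, so the missing rate is 1 / 16.429898523888 ≈ 0.0608646.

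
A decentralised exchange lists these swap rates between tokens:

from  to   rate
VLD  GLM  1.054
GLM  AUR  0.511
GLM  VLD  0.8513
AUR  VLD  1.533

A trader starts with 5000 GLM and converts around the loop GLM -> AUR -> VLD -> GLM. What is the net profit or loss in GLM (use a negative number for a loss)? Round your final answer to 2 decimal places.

-871.68

5000 GLM × 0.511 = 2555 AUR
2555 AUR × 1.533 = 3916.815 VLD
3916.815 VLD × 1.054 = 4128.32301 GLM
Net change: 4128.32301 − 5000 = -871.67699 GLM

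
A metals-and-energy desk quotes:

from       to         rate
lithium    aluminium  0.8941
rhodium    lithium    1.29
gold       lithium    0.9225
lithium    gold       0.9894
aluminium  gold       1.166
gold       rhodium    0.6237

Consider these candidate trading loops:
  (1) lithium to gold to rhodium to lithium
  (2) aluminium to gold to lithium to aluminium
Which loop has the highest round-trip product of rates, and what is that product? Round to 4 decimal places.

(1) 0.9894 × 0.6237 × 1.29 = 0.79604
(2) 1.166 × 0.9225 × 0.8941 = 0.96173
Highest is cycle (2) at 0.9617 (≤1, no arbitrage).

0.9617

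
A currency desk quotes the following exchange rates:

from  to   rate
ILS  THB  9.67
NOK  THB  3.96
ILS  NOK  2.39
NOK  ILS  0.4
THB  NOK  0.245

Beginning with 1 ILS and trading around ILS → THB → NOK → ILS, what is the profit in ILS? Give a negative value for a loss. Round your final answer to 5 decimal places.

-0.05234

1 ILS × 9.67 = 9.67 THB
9.67 THB × 0.245 = 2.36915 NOK
2.36915 NOK × 0.4 = 0.94766 ILS
Net change: 0.94766 − 1 = -0.05234 ILS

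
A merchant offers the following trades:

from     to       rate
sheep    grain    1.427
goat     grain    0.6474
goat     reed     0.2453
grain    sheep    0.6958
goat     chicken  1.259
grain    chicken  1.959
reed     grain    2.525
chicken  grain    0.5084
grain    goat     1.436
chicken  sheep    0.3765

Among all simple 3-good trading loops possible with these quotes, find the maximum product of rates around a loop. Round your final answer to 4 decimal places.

sheep→grain→chicken→sheep: 1.427 × 1.959 × 0.3765 = 1.05250
grain→goat→chicken→grain: 1.436 × 1.259 × 0.5084 = 0.91915
reed→grain→goat→reed: 2.525 × 1.436 × 0.2453 = 0.88943
Maximum is sheep→grain→chicken→sheep at 1.0525; arbitrage exists.

1.0525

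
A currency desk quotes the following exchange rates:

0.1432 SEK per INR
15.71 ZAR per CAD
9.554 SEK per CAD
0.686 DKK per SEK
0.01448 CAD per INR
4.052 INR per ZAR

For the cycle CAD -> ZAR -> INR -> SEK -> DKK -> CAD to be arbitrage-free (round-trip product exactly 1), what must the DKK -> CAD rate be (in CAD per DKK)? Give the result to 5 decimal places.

0.15991

Known legs of the cycle: 15.71 × 4.052 × 0.1432 × 0.686 = 6.253350267584
For no arbitrage the full-cycle product must be 1, so the missing rate is 1 / 6.253350267584 ≈ 0.1599143.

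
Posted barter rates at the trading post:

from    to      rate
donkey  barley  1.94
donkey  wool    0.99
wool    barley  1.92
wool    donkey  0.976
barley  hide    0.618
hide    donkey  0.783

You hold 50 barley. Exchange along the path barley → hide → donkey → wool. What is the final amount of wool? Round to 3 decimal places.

23.953

50 barley × 0.618 = 30.9 hide
30.9 hide × 0.783 = 24.1947 donkey
24.1947 donkey × 0.99 = 23.952753 wool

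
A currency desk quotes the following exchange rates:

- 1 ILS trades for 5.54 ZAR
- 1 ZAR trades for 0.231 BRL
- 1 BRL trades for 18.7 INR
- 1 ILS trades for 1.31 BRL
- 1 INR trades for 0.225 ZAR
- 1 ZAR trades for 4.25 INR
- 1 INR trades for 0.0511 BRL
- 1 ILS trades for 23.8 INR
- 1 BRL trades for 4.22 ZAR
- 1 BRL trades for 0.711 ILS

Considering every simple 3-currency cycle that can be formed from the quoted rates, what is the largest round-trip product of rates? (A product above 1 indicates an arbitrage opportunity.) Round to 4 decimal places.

0.9719

INR→ZAR→BRL→INR: 0.225 × 0.231 × 18.7 = 0.97193
INR→BRL→ZAR→INR: 0.0511 × 4.22 × 4.25 = 0.91648
ILS→ZAR→BRL→ILS: 5.54 × 0.231 × 0.711 = 0.90990
ILS→INR→BRL→ILS: 23.8 × 0.0511 × 0.711 = 0.86470
Maximum is INR→ZAR→BRL→INR at 0.9719; no arbitrage — every cycle loses value.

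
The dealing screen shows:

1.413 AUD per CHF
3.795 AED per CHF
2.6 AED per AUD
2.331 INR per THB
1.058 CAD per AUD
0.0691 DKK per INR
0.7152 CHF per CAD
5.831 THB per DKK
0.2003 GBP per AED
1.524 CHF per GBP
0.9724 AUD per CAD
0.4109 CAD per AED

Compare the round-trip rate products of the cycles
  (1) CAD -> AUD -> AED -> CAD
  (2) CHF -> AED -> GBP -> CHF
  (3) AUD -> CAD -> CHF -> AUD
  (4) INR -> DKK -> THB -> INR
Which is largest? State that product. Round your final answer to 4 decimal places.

(1) 0.9724 × 2.6 × 0.4109 = 1.03885
(2) 3.795 × 0.2003 × 1.524 = 1.15845
(3) 1.058 × 0.7152 × 1.413 = 1.06919
(4) 0.0691 × 5.831 × 2.331 = 0.93921
Highest is cycle (2) at 1.1585 (>1, arbitrage).

1.1585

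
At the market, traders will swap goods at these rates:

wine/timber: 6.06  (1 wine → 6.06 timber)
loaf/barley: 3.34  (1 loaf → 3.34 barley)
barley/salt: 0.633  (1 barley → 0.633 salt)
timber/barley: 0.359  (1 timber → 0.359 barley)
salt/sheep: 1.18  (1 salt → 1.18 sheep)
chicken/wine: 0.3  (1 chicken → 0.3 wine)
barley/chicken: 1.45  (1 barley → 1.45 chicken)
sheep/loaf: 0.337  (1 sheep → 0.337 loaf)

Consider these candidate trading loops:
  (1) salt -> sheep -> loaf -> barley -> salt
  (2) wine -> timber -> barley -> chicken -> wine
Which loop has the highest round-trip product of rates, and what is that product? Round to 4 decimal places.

(1) 1.18 × 0.337 × 3.34 × 0.633 = 0.84074
(2) 6.06 × 0.359 × 1.45 × 0.3 = 0.94636
Highest is cycle (2) at 0.9464 (≤1, no arbitrage).

0.9464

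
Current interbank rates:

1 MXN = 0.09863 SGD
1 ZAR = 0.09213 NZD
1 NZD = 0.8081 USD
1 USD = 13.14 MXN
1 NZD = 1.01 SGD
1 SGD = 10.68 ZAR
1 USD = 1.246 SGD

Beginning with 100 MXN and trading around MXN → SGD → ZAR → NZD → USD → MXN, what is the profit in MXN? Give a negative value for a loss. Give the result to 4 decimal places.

3.0485

100 MXN × 0.09863 = 9.863 SGD
9.863 SGD × 10.68 = 105.33684 ZAR
105.33684 ZAR × 0.09213 = 9.7046830692 NZD
9.7046830692 NZD × 0.8081 = 7.84235438822052 USD
7.84235438822052 USD × 13.14 = 103.0485366612176328 MXN
Net change: 103.0485366612176328 − 100 = 3.0485366612176328 MXN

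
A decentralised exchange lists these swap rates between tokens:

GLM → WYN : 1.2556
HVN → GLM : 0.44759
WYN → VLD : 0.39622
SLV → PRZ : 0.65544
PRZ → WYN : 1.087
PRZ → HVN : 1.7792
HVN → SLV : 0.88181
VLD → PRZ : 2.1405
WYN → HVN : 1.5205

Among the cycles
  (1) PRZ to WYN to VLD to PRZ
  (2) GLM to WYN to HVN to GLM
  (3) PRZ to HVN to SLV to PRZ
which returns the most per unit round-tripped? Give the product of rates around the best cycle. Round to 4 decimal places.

(1) 1.087 × 0.39622 × 2.1405 = 0.92189
(2) 1.2556 × 1.5205 × 0.44759 = 0.85451
(3) 1.7792 × 0.88181 × 0.65544 = 1.02833
Highest is cycle (3) at 1.0283 (>1, arbitrage).

1.0283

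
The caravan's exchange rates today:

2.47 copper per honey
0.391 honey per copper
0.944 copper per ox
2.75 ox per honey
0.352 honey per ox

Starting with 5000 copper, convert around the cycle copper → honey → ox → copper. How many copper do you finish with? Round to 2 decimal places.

5000 copper × 0.391 = 1955 honey
1955 honey × 2.75 = 5376.25 ox
5376.25 ox × 0.944 = 5075.18 copper

5075.18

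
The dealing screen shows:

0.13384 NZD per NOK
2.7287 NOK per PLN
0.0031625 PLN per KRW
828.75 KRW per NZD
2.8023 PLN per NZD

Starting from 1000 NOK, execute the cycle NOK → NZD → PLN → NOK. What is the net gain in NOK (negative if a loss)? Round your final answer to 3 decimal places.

23.426

1000 NOK × 0.13384 = 133.84 NZD
133.84 NZD × 2.8023 = 375.059832 PLN
375.059832 PLN × 2.7287 = 1023.4257635784 NOK
Net change: 1023.4257635784 − 1000 = 23.4257635784 NOK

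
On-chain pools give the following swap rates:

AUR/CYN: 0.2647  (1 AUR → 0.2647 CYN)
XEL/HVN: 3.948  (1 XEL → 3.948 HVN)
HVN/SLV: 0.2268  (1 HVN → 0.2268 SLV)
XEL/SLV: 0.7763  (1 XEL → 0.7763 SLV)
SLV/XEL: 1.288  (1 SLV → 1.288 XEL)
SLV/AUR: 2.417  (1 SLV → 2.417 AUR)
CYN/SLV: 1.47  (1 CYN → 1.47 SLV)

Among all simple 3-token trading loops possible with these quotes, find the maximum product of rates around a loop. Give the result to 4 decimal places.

1.1533

XEL→HVN→SLV→XEL: 3.948 × 0.2268 × 1.288 = 1.15328
CYN→SLV→AUR→CYN: 1.47 × 2.417 × 0.2647 = 0.94048
Maximum is XEL→HVN→SLV→XEL at 1.1533; arbitrage exists.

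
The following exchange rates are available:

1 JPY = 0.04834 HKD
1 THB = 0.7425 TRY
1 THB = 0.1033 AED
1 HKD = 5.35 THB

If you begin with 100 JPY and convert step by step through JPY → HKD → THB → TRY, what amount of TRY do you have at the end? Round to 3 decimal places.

19.202

100 JPY × 0.04834 = 4.834 HKD
4.834 HKD × 5.35 = 25.8619 THB
25.8619 THB × 0.7425 = 19.20246075 TRY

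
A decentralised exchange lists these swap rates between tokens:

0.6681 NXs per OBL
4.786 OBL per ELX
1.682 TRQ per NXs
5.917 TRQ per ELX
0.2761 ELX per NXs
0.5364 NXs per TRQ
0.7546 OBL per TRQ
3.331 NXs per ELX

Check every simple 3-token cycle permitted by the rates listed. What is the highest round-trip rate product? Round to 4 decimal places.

0.8828

NXs→ELX→OBL→NXs: 0.2761 × 4.786 × 0.6681 = 0.88284
NXs→ELX→TRQ→NXs: 0.2761 × 5.917 × 0.5364 = 0.87631
NXs→TRQ→OBL→NXs: 1.682 × 0.7546 × 0.6681 = 0.84798
Maximum is NXs→ELX→OBL→NXs at 0.8828; no arbitrage — every cycle loses value.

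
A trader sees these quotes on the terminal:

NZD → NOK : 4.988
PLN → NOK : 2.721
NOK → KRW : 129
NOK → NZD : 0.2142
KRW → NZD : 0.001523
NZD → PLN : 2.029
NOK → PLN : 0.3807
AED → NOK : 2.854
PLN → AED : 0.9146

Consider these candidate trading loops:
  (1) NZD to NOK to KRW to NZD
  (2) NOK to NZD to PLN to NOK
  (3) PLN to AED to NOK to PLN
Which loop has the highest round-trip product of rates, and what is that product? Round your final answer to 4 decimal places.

1.1826

(1) 4.988 × 129 × 0.001523 = 0.97998
(2) 0.2142 × 2.029 × 2.721 = 1.18258
(3) 0.9146 × 2.854 × 0.3807 = 0.99373
Highest is cycle (2) at 1.1826 (>1, arbitrage).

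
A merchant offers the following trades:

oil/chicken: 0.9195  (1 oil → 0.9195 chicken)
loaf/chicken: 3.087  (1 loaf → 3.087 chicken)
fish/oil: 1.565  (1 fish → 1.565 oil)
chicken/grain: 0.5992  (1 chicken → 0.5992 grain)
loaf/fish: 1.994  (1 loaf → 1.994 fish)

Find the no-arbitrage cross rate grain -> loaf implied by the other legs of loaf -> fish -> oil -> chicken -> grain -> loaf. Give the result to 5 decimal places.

0.58162

Known legs of the cycle: 1.994 × 1.565 × 0.9195 × 0.5992 = 1.719345016284
For no arbitrage the full-cycle product must be 1, so the missing rate is 1 / 1.719345016284 ≈ 0.5816168.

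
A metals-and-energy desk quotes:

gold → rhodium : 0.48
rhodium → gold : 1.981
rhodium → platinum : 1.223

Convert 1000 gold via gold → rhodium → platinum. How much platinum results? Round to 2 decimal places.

1000 gold × 0.48 = 480 rhodium
480 rhodium × 1.223 = 587.04 platinum

587.04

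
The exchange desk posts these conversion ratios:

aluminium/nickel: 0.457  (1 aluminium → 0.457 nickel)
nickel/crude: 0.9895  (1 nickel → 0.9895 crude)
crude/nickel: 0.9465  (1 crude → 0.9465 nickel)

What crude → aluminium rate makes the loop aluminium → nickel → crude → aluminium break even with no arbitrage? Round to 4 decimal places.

Known legs of the cycle: 0.457 × 0.9895 = 0.4522015
For no arbitrage the full-cycle product must be 1, so the missing rate is 1 / 0.4522015 ≈ 2.211404.

2.2114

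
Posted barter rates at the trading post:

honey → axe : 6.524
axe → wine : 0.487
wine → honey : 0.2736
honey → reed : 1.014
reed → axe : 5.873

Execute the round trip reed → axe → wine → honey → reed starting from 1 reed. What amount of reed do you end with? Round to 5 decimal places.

1 reed × 5.873 = 5.873 axe
5.873 axe × 0.487 = 2.860151 wine
2.860151 wine × 0.2736 = 0.7825373136 honey
0.7825373136 honey × 1.014 = 0.7934928359904 reed

0.79349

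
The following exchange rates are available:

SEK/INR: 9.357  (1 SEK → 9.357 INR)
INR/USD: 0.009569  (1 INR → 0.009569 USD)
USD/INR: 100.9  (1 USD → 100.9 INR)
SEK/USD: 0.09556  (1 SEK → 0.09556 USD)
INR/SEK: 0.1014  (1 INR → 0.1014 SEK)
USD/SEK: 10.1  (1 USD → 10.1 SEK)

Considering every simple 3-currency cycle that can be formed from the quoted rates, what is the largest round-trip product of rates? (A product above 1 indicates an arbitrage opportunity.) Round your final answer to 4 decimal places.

0.9777

SEK→USD→INR→SEK: 0.09556 × 100.9 × 0.1014 = 0.97770
SEK→INR→USD→SEK: 9.357 × 0.009569 × 10.1 = 0.90433
Maximum is SEK→USD→INR→SEK at 0.9777; no arbitrage — every cycle loses value.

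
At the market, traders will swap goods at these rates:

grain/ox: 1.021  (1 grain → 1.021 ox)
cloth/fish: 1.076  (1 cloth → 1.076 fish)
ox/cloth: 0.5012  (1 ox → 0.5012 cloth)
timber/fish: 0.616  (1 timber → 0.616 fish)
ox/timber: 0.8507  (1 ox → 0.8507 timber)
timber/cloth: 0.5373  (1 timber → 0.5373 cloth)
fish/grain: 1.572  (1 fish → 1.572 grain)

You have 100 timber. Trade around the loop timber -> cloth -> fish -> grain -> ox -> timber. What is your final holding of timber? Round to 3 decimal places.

78.938

100 timber × 0.5373 = 53.73 cloth
53.73 cloth × 1.076 = 57.81348 fish
57.81348 fish × 1.572 = 90.88279056 grain
90.88279056 grain × 1.021 = 92.79132916176 ox
92.79132916176 ox × 0.8507 = 78.937583717909232 timber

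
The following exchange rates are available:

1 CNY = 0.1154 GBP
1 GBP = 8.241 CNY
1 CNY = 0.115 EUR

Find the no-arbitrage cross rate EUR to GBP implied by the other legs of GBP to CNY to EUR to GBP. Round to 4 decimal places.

1.0552

Known legs of the cycle: 8.241 × 0.115 = 0.947715
For no arbitrage the full-cycle product must be 1, so the missing rate is 1 / 0.947715 ≈ 1.055170.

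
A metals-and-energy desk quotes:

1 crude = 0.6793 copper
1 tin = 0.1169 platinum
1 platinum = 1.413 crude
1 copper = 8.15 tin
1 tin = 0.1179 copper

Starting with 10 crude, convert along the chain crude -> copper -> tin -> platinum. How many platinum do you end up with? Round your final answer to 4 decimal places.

10 crude × 0.6793 = 6.793 copper
6.793 copper × 8.15 = 55.36295 tin
55.36295 tin × 0.1169 = 6.471928855 platinum

6.4719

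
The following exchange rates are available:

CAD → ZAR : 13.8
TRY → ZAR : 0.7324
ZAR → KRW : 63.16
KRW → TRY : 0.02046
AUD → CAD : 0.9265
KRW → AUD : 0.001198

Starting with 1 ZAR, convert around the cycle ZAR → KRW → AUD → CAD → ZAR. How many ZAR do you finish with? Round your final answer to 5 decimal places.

0.96744

1 ZAR × 63.16 = 63.16 KRW
63.16 KRW × 0.001198 = 0.07566568 AUD
0.07566568 AUD × 0.9265 = 0.07010425252 CAD
0.07010425252 CAD × 13.8 = 0.967438684776 ZAR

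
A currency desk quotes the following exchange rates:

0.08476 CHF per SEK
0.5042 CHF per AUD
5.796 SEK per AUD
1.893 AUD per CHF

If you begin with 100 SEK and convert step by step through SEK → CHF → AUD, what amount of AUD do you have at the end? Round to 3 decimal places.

16.045

100 SEK × 0.08476 = 8.476 CHF
8.476 CHF × 1.893 = 16.045068 AUD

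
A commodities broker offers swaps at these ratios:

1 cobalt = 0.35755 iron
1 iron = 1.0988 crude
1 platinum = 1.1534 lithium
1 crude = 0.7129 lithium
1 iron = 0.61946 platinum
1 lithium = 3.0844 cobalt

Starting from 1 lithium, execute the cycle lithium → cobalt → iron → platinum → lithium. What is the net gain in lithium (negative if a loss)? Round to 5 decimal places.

1 lithium × 3.0844 = 3.0844 cobalt
3.0844 cobalt × 0.35755 = 1.10282722 iron
1.10282722 iron × 0.61946 = 0.6831573497012 platinum
0.6831573497012 platinum × 1.1534 = 0.78795368714536408 lithium
Net change: 0.78795368714536408 − 1 = -0.21204631285463592 lithium

-0.21205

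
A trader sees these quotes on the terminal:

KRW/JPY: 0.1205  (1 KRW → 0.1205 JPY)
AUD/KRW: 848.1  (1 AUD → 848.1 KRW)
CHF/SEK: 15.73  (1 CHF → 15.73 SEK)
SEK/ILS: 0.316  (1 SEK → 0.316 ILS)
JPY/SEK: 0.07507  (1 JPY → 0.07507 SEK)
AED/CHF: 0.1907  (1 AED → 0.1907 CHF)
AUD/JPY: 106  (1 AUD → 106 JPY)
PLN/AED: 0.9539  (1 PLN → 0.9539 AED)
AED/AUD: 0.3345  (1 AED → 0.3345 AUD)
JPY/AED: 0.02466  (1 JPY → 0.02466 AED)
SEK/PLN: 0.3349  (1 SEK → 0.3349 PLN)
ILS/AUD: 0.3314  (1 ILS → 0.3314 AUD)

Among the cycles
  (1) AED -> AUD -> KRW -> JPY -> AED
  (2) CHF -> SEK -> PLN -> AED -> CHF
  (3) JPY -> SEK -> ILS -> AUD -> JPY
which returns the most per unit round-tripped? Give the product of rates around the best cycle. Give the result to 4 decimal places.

(1) 0.3345 × 848.1 × 0.1205 × 0.02466 = 0.84299
(2) 15.73 × 0.3349 × 0.9539 × 0.1907 = 0.95829
(3) 0.07507 × 0.316 × 0.3314 × 106 = 0.83332
Highest is cycle (2) at 0.9583 (≤1, no arbitrage).

0.9583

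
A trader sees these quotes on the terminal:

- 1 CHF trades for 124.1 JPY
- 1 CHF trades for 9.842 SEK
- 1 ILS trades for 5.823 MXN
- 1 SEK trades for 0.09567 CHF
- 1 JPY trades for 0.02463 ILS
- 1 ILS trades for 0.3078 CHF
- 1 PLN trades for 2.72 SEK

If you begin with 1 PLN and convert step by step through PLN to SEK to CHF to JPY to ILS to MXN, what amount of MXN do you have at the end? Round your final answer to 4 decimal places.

4.6316

1 PLN × 2.72 = 2.72 SEK
2.72 SEK × 0.09567 = 0.2602224 CHF
0.2602224 CHF × 124.1 = 32.29359984 JPY
32.29359984 JPY × 0.02463 = 0.7953913640592 ILS
0.7953913640592 ILS × 5.823 = 4.6315639129167216 MXN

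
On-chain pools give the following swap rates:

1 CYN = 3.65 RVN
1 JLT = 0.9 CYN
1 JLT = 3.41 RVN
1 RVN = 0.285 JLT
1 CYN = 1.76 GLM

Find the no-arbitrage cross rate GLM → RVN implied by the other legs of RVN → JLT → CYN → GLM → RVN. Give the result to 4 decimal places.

Known legs of the cycle: 0.285 × 0.9 × 1.76 = 0.45144
For no arbitrage the full-cycle product must be 1, so the missing rate is 1 / 0.45144 ≈ 2.215134.

2.2151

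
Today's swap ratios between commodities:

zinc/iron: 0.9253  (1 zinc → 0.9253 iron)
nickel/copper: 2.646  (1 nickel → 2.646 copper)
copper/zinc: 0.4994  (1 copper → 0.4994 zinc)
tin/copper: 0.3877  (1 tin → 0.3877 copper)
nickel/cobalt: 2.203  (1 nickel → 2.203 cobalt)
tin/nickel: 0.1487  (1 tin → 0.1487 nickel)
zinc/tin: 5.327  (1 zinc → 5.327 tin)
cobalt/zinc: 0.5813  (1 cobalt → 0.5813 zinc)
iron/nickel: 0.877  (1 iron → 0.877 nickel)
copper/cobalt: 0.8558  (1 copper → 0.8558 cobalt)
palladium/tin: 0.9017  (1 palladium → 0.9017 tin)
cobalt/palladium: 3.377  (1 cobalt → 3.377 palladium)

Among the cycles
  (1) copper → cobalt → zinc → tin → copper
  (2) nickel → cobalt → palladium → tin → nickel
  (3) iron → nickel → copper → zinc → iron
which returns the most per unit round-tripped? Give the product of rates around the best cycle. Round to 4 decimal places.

1.0723

(1) 0.8558 × 0.5813 × 5.327 × 0.3877 = 1.02743
(2) 2.203 × 3.377 × 0.9017 × 0.1487 = 0.99751
(3) 0.877 × 2.646 × 0.4994 × 0.9253 = 1.07231
Highest is cycle (3) at 1.0723 (>1, arbitrage).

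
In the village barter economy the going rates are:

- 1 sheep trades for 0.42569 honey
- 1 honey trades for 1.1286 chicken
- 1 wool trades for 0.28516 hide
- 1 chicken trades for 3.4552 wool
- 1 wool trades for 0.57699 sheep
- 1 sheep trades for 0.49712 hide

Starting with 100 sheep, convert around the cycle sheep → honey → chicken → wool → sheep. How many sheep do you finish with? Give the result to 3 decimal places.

95.780

100 sheep × 0.42569 = 42.569 honey
42.569 honey × 1.1286 = 48.0433734 chicken
48.0433734 chicken × 3.4552 = 165.99946377168 wool
165.99946377168 wool × 0.57699 = 95.7800306016216432 sheep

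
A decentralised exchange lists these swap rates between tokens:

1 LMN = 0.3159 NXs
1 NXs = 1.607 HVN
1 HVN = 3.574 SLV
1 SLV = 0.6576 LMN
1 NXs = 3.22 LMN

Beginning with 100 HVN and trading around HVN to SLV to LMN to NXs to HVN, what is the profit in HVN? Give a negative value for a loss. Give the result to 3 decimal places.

100 HVN × 3.574 = 357.4 SLV
357.4 SLV × 0.6576 = 235.02624 LMN
235.02624 LMN × 0.3159 = 74.244789216 NXs
74.244789216 NXs × 1.607 = 119.311376270112 HVN
Net change: 119.311376270112 − 100 = 19.311376270112 HVN

19.311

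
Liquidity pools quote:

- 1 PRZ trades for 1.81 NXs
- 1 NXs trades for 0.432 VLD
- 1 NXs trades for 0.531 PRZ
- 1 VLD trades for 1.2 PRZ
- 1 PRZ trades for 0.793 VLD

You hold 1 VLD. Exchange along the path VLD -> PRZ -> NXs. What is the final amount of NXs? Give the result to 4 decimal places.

2.1720

1 VLD × 1.2 = 1.2 PRZ
1.2 PRZ × 1.81 = 2.172 NXs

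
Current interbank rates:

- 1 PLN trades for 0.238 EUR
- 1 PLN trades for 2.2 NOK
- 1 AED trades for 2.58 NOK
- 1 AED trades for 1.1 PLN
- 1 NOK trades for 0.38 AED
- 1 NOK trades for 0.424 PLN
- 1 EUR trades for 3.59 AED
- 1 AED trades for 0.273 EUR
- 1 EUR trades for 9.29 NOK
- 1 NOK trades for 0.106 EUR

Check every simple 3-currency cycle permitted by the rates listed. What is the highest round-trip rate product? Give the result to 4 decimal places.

NOK→EUR→AED→NOK: 0.106 × 3.59 × 2.58 = 0.98179
NOK→AED→EUR→NOK: 0.38 × 0.273 × 9.29 = 0.96374
AED→PLN→EUR→AED: 1.1 × 0.238 × 3.59 = 0.93986
NOK→PLN→EUR→NOK: 0.424 × 0.238 × 9.29 = 0.93747
NOK→AED→PLN→NOK: 0.38 × 1.1 × 2.2 = 0.91960
Maximum is NOK→EUR→AED→NOK at 0.9818; no arbitrage — every cycle loses value.

0.9818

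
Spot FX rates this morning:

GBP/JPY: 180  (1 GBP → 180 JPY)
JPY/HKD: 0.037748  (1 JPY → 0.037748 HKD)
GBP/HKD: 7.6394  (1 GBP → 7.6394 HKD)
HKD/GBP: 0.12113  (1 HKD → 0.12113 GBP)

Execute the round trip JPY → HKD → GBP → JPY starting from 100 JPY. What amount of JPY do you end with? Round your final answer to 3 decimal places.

100 JPY × 0.037748 = 3.7748 HKD
3.7748 HKD × 0.12113 = 0.457241524 GBP
0.457241524 GBP × 180 = 82.30347432 JPY

82.303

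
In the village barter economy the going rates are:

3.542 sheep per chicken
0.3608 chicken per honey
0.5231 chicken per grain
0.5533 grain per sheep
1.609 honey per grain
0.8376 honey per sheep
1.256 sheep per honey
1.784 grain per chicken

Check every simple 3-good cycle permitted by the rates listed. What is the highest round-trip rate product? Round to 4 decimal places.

1.1182

sheep→grain→honey→sheep: 0.5533 × 1.609 × 1.256 = 1.11817
sheep→honey→chicken→sheep: 0.8376 × 0.3608 × 3.542 = 1.07041
grain→honey→chicken→grain: 1.609 × 0.3608 × 1.784 = 1.03566
sheep→grain→chicken→sheep: 0.5533 × 0.5231 × 3.542 = 1.02517
Maximum is sheep→grain→honey→sheep at 1.1182; arbitrage exists.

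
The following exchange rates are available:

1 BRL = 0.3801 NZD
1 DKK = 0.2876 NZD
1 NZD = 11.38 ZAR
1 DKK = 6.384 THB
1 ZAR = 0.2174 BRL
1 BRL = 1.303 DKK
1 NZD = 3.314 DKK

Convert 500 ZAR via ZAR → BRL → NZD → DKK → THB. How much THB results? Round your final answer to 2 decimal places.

874.12

500 ZAR × 0.2174 = 108.7 BRL
108.7 BRL × 0.3801 = 41.31687 NZD
41.31687 NZD × 3.314 = 136.92410718 DKK
136.92410718 DKK × 6.384 = 874.12350023712 THB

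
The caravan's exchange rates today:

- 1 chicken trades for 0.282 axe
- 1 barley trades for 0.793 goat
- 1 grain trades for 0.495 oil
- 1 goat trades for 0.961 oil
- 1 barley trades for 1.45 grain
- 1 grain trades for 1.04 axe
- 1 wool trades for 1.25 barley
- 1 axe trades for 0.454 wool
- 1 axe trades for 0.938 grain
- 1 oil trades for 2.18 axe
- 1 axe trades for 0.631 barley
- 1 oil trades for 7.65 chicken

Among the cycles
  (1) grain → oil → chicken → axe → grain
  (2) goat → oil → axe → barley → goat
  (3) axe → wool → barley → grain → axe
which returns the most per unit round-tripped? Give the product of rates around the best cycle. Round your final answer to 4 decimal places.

(1) 0.495 × 7.65 × 0.282 × 0.938 = 1.00166
(2) 0.961 × 2.18 × 0.631 × 0.793 = 1.04829
(3) 0.454 × 1.25 × 1.45 × 1.04 = 0.85579
Highest is cycle (2) at 1.0483 (>1, arbitrage).

1.0483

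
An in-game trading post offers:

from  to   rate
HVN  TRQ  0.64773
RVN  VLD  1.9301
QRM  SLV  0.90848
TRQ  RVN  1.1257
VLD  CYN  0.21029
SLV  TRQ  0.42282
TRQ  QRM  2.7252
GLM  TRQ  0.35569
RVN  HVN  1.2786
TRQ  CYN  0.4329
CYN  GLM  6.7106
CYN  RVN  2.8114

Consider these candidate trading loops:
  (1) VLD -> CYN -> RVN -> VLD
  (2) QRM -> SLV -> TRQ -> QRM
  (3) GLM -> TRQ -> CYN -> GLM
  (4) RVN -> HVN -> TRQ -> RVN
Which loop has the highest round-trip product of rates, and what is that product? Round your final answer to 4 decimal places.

1.1411

(1) 0.21029 × 2.8114 × 1.9301 = 1.14109
(2) 0.90848 × 0.42282 × 2.7252 = 1.04681
(3) 0.35569 × 0.4329 × 6.7106 = 1.03329
(4) 1.2786 × 0.64773 × 1.1257 = 0.93229
Highest is cycle (1) at 1.1411 (>1, arbitrage).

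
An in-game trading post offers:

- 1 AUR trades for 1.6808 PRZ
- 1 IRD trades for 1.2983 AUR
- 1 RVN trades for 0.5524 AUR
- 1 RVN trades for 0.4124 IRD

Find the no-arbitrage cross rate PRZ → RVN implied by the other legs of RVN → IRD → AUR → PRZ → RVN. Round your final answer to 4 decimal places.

Known legs of the cycle: 0.4124 × 1.2983 × 1.6808 = 0.899932120736
For no arbitrage the full-cycle product must be 1, so the missing rate is 1 / 0.899932120736 ≈ 1.111195.

1.1112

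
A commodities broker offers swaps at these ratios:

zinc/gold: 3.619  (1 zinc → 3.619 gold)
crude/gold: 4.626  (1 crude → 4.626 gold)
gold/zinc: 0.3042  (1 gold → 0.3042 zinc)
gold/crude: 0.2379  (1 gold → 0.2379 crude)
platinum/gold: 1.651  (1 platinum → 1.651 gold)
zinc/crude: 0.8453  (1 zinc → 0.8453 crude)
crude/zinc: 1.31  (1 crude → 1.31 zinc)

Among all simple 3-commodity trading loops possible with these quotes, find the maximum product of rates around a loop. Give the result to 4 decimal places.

1.1895

gold→zinc→crude→gold: 0.3042 × 0.8453 × 4.626 = 1.18953
gold→crude→zinc→gold: 0.2379 × 1.31 × 3.619 = 1.12786
Maximum is gold→zinc→crude→gold at 1.1895; arbitrage exists.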